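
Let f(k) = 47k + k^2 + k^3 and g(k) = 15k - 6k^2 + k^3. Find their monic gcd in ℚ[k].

Euclidean algorithm in ℚ[k]:
  k^3 + k^2 + 47k = (k^3 - 6k^2 + 15k) + (7k^2 + 32k)
  k^3 - 6k^2 + 15k = ((1/7)k - 74/49)(7k^2 + 32k) + ((3103/49)k)
  7k^2 + 32k = ((343/3103)k + 1568/3103)((3103/49)k) + (0)
Last nonzero remainder: (3103/49)k. Dividing through by 3103/49 gives the monic gcd k.

k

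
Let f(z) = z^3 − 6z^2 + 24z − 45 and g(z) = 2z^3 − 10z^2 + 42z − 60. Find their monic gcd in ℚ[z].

z^2 − 3z + 15

By polynomial division,
  z^3 − 6z^2 + 24z − 45 = (1/2)(2z^3 − 10z^2 + 42z − 60) + (−z^2 + 3z − 15)
  2z^3 − 10z^2 + 42z − 60 = (−2z + 4)(−z^2 + 3z − 15) + (0)
Last nonzero remainder: −z^2 + 3z − 15. Dividing through by −1 gives the monic gcd z^2 − 3z + 15.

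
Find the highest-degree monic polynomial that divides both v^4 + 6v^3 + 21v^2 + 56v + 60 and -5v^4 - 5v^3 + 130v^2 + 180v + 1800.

v^2 + v + 10

Repeated division with remainder:
  v^4 + 6v^3 + 21v^2 + 56v + 60 = (-1/5)(-5v^4 - 5v^3 + 130v^2 + 180v + 1800) + (5v^3 + 47v^2 + 92v + 420)
  -5v^4 - 5v^3 + 130v^2 + 180v + 1800 = (-v + 42/5)(5v^3 + 47v^2 + 92v + 420) + (-(864/5)v^2 - (864/5)v - 1728)
  5v^3 + 47v^2 + 92v + 420 = (-(25/864)v - 35/144)(-(864/5)v^2 - (864/5)v - 1728) + (0)
Last nonzero remainder: -(864/5)v^2 - (864/5)v - 1728. Dividing through by -864/5 gives the monic gcd v^2 + v + 10.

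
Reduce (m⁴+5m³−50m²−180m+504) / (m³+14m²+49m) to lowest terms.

(m³−2m²−36m+72)/(m²+7m)

Apply the Euclidean algorithm:
  m⁴+5m³−50m²−180m+504 = (m−9)(m³+14m²+49m) + (27m²+261m+504)
  m³+14m²+49m = ((1/27)m+13/81)(27m²+261m+504) + (−(104/9)m−728/9)
  27m²+261m+504 = (−(243/104)m−81/13)(−(104/9)m−728/9) + (0)
Last nonzero remainder: −(104/9)m−728/9. Dividing through by −104/9 gives the monic gcd m+7.
Cancel m+7 from numerator and denominator to get the reduced form.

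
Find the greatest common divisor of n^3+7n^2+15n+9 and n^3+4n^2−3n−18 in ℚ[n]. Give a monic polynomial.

n^2+6n+9

Apply the Euclidean algorithm:
  n^3+7n^2+15n+9 = (n^3+4n^2−3n−18) + (3n^2+18n+27)
  n^3+4n^2−3n−18 = ((1/3)n−2/3)(3n^2+18n+27) + (0)
Last nonzero remainder: 3n^2+18n+27. Dividing through by 3 gives the monic gcd n^2+6n+9.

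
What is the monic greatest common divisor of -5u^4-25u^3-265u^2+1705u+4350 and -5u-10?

u+2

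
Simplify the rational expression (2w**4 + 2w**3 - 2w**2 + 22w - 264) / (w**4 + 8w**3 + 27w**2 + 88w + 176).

Repeated division with remainder:
  2w**4 + 2w**3 - 2w**2 + 22w - 264 = (2)(w**4 + 8w**3 + 27w**2 + 88w + 176) + (-14w**3 - 56w**2 - 154w - 616)
  w**4 + 8w**3 + 27w**2 + 88w + 176 = (-(1/14)w - 2/7)(-14w**3 - 56w**2 - 154w - 616) + (0)
Last nonzero remainder: -14w**3 - 56w**2 - 154w - 616. Dividing through by -14 gives the monic gcd w**3 + 4w**2 + 11w + 44.
Cancel w**3 + 4w**2 + 11w + 44 from numerator and denominator to get the reduced form.

(2w - 6)/(w + 4)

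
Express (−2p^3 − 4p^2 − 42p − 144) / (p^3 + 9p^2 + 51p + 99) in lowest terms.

Apply the Euclidean algorithm:
  −2p^3 − 4p^2 − 42p − 144 = (−2)(p^3 + 9p^2 + 51p + 99) + (14p^2 + 60p + 54)
  p^3 + 9p^2 + 51p + 99 = ((1/14)p + 33/98)(14p^2 + 60p + 54) + ((1320/49)p + 3960/49)
  14p^2 + 60p + 54 = ((343/660)p + 147/220)((1320/49)p + 3960/49) + (0)
Last nonzero remainder: (1320/49)p + 3960/49. Dividing through by 1320/49 gives the monic gcd p + 3.
Cancel p + 3 from numerator and denominator to get the reduced form.

(−2p^2 + 2p − 48)/(p^2 + 6p + 33)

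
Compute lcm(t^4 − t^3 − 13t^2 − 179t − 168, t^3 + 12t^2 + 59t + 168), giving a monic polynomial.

t^5 + 6t^4 − 20t^3 − 270t^2 − 1421t − 1176

Euclidean algorithm in ℚ[t]:
  t^4 − t^3 − 13t^2 − 179t − 168 = (t − 13)(t^3 + 12t^2 + 59t + 168) + (84t^2 + 420t + 2016)
  t^3 + 12t^2 + 59t + 168 = ((1/84)t + 1/12)(84t^2 + 420t + 2016) + (0)
Last nonzero remainder: 84t^2 + 420t + 2016. Dividing through by 84 gives the monic gcd t^2 + 5t + 24.
Then lcm(f, g) = f·g / gcd(f, g); expanding and making the result monic gives the answer.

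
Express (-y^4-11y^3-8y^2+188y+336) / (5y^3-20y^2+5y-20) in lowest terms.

(-y^3-15y^2-68y-84)/(5y^2+5)

By polynomial division,
  -y^4-11y^3-8y^2+188y+336 = (-(1/5)y-3)(5y^3-20y^2+5y-20) + (-67y^2+199y+276)
  5y^3-20y^2+5y-20 = (-(5/67)y+345/4489)(-67y^2+199y+276) + ((46250/4489)y-185000/4489)
  -67y^2+199y+276 = (-(300763/46250)y-309741/46250)((46250/4489)y-185000/4489) + (0)
Last nonzero remainder: (46250/4489)y-185000/4489. Dividing through by 46250/4489 gives the monic gcd y-4.
Cancel y-4 from numerator and denominator to get the reduced form.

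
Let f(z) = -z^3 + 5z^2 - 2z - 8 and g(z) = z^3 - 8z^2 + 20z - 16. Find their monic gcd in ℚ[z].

z^2 - 6z + 8

Euclidean algorithm in ℚ[z]:
  -z^3 + 5z^2 - 2z - 8 = (-1)(z^3 - 8z^2 + 20z - 16) + (-3z^2 + 18z - 24)
  z^3 - 8z^2 + 20z - 16 = (-(1/3)z + 2/3)(-3z^2 + 18z - 24) + (0)
Last nonzero remainder: -3z^2 + 18z - 24. Dividing through by -3 gives the monic gcd z^2 - 6z + 8.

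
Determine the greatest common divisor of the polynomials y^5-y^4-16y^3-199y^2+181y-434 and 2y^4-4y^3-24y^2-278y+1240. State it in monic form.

y^2+7y+31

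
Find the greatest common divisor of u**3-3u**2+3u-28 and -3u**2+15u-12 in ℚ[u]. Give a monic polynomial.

Euclidean algorithm in ℚ[u]:
  u**3-3u**2+3u-28 = (-(1/3)u-2/3)(-3u**2+15u-12) + (9u-36)
  -3u**2+15u-12 = (-(1/3)u+1/3)(9u-36) + (0)
Last nonzero remainder: 9u-36. Dividing through by 9 gives the monic gcd u-4.

u-4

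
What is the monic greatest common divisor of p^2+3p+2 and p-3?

1

By polynomial division,
  p^2+3p+2 = (p+6)(p-3) + (20)
  p-3 = ((1/20)p-3/20)(20) + (0)
The last nonzero remainder is the constant 20, so the polynomials are coprime and gcd = 1.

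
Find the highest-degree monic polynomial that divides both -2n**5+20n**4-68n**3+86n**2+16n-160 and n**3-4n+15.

Apply the Euclidean algorithm:
  -2n**5+20n**4-68n**3+86n**2+16n-160 = (-2n**2+20n-76)(n**3-4n+15) + (196n**2-588n+980)
  n**3-4n+15 = ((1/196)n+3/196)(196n**2-588n+980) + (0)
Last nonzero remainder: 196n**2-588n+980. Dividing through by 196 gives the monic gcd n**2-3n+5.

n**2-3n+5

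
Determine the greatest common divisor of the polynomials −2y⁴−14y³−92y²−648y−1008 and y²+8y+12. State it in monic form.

y²+8y+12

By polynomial division,
  −2y⁴−14y³−92y²−648y−1008 = (−2y²+2y−84)(y²+8y+12) + (0)
The last nonzero remainder y²+8y+12 is already monic.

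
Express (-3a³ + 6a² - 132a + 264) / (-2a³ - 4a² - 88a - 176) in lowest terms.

(3a - 6)/(2a + 4)

Euclidean algorithm in ℚ[a]:
  -3a³ + 6a² - 132a + 264 = (3/2)(-2a³ - 4a² - 88a - 176) + (12a² + 528)
  -2a³ - 4a² - 88a - 176 = (-(1/6)a - 1/3)(12a² + 528) + (0)
Last nonzero remainder: 12a² + 528. Dividing through by 12 gives the monic gcd a² + 44.
Cancel a² + 44 from numerator and denominator to get the reduced form.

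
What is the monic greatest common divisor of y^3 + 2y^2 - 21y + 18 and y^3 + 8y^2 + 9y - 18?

y^2 + 5y - 6

Euclidean algorithm in ℚ[y]:
  y^3 + 2y^2 - 21y + 18 = (y^3 + 8y^2 + 9y - 18) + (-6y^2 - 30y + 36)
  y^3 + 8y^2 + 9y - 18 = (-(1/6)y - 1/2)(-6y^2 - 30y + 36) + (0)
Last nonzero remainder: -6y^2 - 30y + 36. Dividing through by -6 gives the monic gcd y^2 + 5y - 6.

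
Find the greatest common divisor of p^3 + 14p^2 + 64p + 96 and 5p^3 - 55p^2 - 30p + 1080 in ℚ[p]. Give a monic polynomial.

p + 4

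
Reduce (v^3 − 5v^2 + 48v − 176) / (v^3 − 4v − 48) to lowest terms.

(v^2 − v + 44)/(v^2 + 4v + 12)

Apply the Euclidean algorithm:
  v^3 − 5v^2 + 48v − 176 = (v^3 − 4v − 48) + (−5v^2 + 52v − 128)
  v^3 − 4v − 48 = (−(1/5)v − 52/25)(−5v^2 + 52v − 128) + ((1964/25)v − 7856/25)
  −5v^2 + 52v − 128 = (−(125/1964)v + 200/491)((1964/25)v − 7856/25) + (0)
Last nonzero remainder: (1964/25)v − 7856/25. Dividing through by 1964/25 gives the monic gcd v − 4.
Cancel v − 4 from numerator and denominator to get the reduced form.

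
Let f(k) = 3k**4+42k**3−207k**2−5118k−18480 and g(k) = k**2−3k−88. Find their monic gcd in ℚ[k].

k**2−3k−88

Euclidean algorithm in ℚ[k]:
  3k**4+42k**3−207k**2−5118k−18480 = (3k**2+51k+210)(k**2−3k−88) + (0)
The last nonzero remainder k**2−3k−88 is already monic.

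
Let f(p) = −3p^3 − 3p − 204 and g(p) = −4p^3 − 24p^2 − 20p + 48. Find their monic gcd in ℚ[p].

Repeated division with remainder:
  −3p^3 − 3p − 204 = (3/4)(−4p^3 − 24p^2 − 20p + 48) + (18p^2 + 12p − 240)
  −4p^3 − 24p^2 − 20p + 48 = (−(2/9)p − 32/27)(18p^2 + 12p − 240) + (−(532/9)p − 2128/9)
  18p^2 + 12p − 240 = (−(81/266)p + 135/133)(−(532/9)p − 2128/9) + (0)
Last nonzero remainder: −(532/9)p − 2128/9. Dividing through by −532/9 gives the monic gcd p + 4.

p + 4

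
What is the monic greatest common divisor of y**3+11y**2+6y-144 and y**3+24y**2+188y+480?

y**2+14y+48

By polynomial division,
  y**3+11y**2+6y-144 = (y**3+24y**2+188y+480) + (-13y**2-182y-624)
  y**3+24y**2+188y+480 = (-(1/13)y-10/13)(-13y**2-182y-624) + (0)
Last nonzero remainder: -13y**2-182y-624. Dividing through by -13 gives the monic gcd y**2+14y+48.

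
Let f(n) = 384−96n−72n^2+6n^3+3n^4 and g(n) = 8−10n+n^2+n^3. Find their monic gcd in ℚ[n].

By polynomial division,
  3n^4+6n^3−72n^2−96n+384 = (3n+3)(n^3+n^2−10n+8) + (−45n^2−90n+360)
  n^3+n^2−10n+8 = (−(1/45)n+1/45)(−45n^2−90n+360) + (0)
Last nonzero remainder: −45n^2−90n+360. Dividing through by −45 gives the monic gcd n^2+2n−8.

−8+2n+n^2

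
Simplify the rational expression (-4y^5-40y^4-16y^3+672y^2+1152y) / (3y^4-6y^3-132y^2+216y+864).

(-4y^2-24y)/(3y-18)

Euclidean algorithm in ℚ[y]:
  -4y^5-40y^4-16y^3+672y^2+1152y = (-(4/3)y-16)(3y^4-6y^3-132y^2+216y+864) + (-288y^3-1152y^2+5760y+13824)
  3y^4-6y^3-132y^2+216y+864 = (-(1/96)y+1/16)(-288y^3-1152y^2+5760y+13824) + (0)
Last nonzero remainder: -288y^3-1152y^2+5760y+13824. Dividing through by -288 gives the monic gcd y^3+4y^2-20y-48.
Cancel y^3+4y^2-20y-48 from numerator and denominator to get the reduced form.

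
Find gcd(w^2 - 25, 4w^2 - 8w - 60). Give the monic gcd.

Repeated division with remainder:
  w^2 - 25 = (1/4)(4w^2 - 8w - 60) + (2w - 10)
  4w^2 - 8w - 60 = (2w + 6)(2w - 10) + (0)
Last nonzero remainder: 2w - 10. Dividing through by 2 gives the monic gcd w - 5.

w - 5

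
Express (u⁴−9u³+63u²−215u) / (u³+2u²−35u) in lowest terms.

By polynomial division,
  u⁴−9u³+63u²−215u = (u−11)(u³+2u²−35u) + (120u²−600u)
  u³+2u²−35u = ((1/120)u+7/120)(120u²−600u) + (0)
Last nonzero remainder: 120u²−600u. Dividing through by 120 gives the monic gcd u²−5u.
Cancel u²−5u from numerator and denominator to get the reduced form.

(u²−4u+43)/(u+7)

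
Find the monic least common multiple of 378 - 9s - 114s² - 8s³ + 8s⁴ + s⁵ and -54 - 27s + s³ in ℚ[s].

Repeated division with remainder:
  s⁵ + 8s⁴ - 8s³ - 114s² - 9s + 378 = (s² + 8s + 19)(s³ - 27s - 54) + (156s² + 936s + 1404)
  s³ - 27s - 54 = ((1/156)s - 1/26)(156s² + 936s + 1404) + (0)
Last nonzero remainder: 156s² + 936s + 1404. Dividing through by 156 gives the monic gcd s² + 6s + 9.
Then lcm(f, g) = f·g / gcd(f, g); expanding and making the result monic gives the answer.

-2268 + 432s + 675s² - 66s³ - 56s⁴ + 2s⁵ + s⁶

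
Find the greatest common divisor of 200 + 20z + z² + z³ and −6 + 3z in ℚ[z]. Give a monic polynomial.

1

Apply the Euclidean algorithm:
  z³ + z² + 20z + 200 = ((1/3)z² + z + 26/3)(3z − 6) + (252)
  3z − 6 = ((1/84)z − 1/42)(252) + (0)
The last nonzero remainder is the constant 252, so the polynomials are coprime and gcd = 1.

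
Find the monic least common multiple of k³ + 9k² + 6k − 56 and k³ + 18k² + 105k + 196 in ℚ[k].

Apply the Euclidean algorithm:
  k³ + 9k² + 6k − 56 = (k³ + 18k² + 105k + 196) + (−9k² − 99k − 252)
  k³ + 18k² + 105k + 196 = (−(1/9)k − 7/9)(−9k² − 99k − 252) + (0)
Last nonzero remainder: −9k² − 99k − 252. Dividing through by −9 gives the monic gcd k² + 11k + 28.
Then lcm(f, g) = f·g / gcd(f, g); expanding and making the result monic gives the answer.

k⁴ + 16k³ + 69k² − 14k − 392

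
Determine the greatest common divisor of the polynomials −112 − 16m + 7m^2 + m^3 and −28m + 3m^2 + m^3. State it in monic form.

Repeated division with remainder:
  m^3 + 7m^2 − 16m − 112 = (m^3 + 3m^2 − 28m) + (4m^2 + 12m − 112)
  m^3 + 3m^2 − 28m = ((1/4)m)(4m^2 + 12m − 112) + (0)
Last nonzero remainder: 4m^2 + 12m − 112. Dividing through by 4 gives the monic gcd m^2 + 3m − 28.

−28 + 3m + m^2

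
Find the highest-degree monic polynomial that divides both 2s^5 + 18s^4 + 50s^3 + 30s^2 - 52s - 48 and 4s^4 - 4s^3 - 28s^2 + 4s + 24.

s^3 + 2s^2 - s - 2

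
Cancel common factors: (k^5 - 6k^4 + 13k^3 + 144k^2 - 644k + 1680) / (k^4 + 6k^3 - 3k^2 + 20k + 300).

Apply the Euclidean algorithm:
  k^5 - 6k^4 + 13k^3 + 144k^2 - 644k + 1680 = (k - 12)(k^4 + 6k^3 - 3k^2 + 20k + 300) + (88k^3 + 88k^2 - 704k + 5280)
  k^4 + 6k^3 - 3k^2 + 20k + 300 = ((1/88)k + 5/88)(88k^3 + 88k^2 - 704k + 5280) + (0)
Last nonzero remainder: 88k^3 + 88k^2 - 704k + 5280. Dividing through by 88 gives the monic gcd k^3 + k^2 - 8k + 60.
Cancel k^3 + k^2 - 8k + 60 from numerator and denominator to get the reduced form.

(k^2 - 7k + 28)/(k + 5)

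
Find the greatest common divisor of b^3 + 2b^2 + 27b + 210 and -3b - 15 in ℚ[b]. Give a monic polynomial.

b + 5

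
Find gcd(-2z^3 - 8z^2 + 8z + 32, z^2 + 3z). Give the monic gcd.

1

Euclidean algorithm in ℚ[z]:
  -2z^3 - 8z^2 + 8z + 32 = (-2z - 2)(z^2 + 3z) + (14z + 32)
  z^2 + 3z = ((1/14)z + 5/98)(14z + 32) + (-80/49)
  14z + 32 = (-(343/40)z - 98/5)(-80/49) + (0)
The last nonzero remainder is the constant -80/49, so the polynomials are coprime and gcd = 1.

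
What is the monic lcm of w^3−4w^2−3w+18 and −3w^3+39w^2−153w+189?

Repeated division with remainder:
  w^3−4w^2−3w+18 = (−1/3)(−3w^3+39w^2−153w+189) + (9w^2−54w+81)
  −3w^3+39w^2−153w+189 = (−(1/3)w+7/3)(9w^2−54w+81) + (0)
Last nonzero remainder: 9w^2−54w+81. Dividing through by 9 gives the monic gcd w^2−6w+9.
Then lcm(f, g) = f·g / gcd(f, g); expanding and making the result monic gives the answer.

w^4−11w^3+25w^2+39w−126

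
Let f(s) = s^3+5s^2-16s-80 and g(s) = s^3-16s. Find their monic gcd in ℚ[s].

s^2-16

By polynomial division,
  s^3+5s^2-16s-80 = (s^3-16s) + (5s^2-80)
  s^3-16s = ((1/5)s)(5s^2-80) + (0)
Last nonzero remainder: 5s^2-80. Dividing through by 5 gives the monic gcd s^2-16.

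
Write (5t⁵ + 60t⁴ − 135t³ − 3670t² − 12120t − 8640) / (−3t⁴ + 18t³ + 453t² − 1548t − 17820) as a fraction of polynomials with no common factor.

Euclidean algorithm in ℚ[t]:
  5t⁵ + 60t⁴ − 135t³ − 3670t² − 12120t − 8640 = (−(5/3)t − 30)(−3t⁴ + 18t³ + 453t² − 1548t − 17820) + (1160t³ + 7340t² − 88260t − 543240)
  −3t⁴ + 18t³ + 453t² − 1548t − 17820 = (−(3/1160)t + 429/13456)(1160t³ + 7340t² − 88260t − 543240) + (−(31185/3364)t² − (467775/3364)t − 841995/1682)
  1160t³ + 7340t² − 88260t − 543240 = (−(780448/6237)t + 6768368/6237)(−(31185/3364)t² − (467775/3364)t − 841995/1682) + (0)
Last nonzero remainder: −(31185/3364)t² − (467775/3364)t − 841995/1682. Dividing through by −31185/3364 gives the monic gcd t² + 15t + 54.
Cancel t² + 15t + 54 from numerator and denominator to get the reduced form.

(−5t³ + 15t² + 180t + 160)/(3t² − 63t + 330)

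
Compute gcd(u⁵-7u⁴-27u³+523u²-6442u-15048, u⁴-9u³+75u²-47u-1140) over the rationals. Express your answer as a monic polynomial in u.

u²-7u+76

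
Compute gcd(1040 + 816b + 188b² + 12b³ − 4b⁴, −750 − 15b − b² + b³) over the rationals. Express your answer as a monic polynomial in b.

Repeated division with remainder:
  −4b⁴ + 12b³ + 188b² + 816b + 1040 = (−4b + 8)(b³ − b² − 15b − 750) + (136b² − 2064b + 7040)
  b³ − b² − 15b − 750 = ((1/136)b + 241/2312)(136b² − 2064b + 7040) + ((42883/289)b − 428830/289)
  136b² − 2064b + 7040 = ((39304/42883)b − 203456/42883)((42883/289)b − 428830/289) + (0)
Last nonzero remainder: (42883/289)b − 428830/289. Dividing through by 42883/289 gives the monic gcd b − 10.

−10 + b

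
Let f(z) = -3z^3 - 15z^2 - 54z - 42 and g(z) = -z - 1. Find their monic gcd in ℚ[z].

z + 1

By polynomial division,
  -3z^3 - 15z^2 - 54z - 42 = (3z^2 + 12z + 42)(-z - 1) + (0)
Last nonzero remainder: -z - 1. Dividing through by -1 gives the monic gcd z + 1.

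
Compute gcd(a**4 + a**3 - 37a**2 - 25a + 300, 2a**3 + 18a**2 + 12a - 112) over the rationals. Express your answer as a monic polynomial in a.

a + 4

Apply the Euclidean algorithm:
  a**4 + a**3 - 37a**2 - 25a + 300 = ((1/2)a - 4)(2a**3 + 18a**2 + 12a - 112) + (29a**2 + 79a - 148)
  2a**3 + 18a**2 + 12a - 112 = ((2/29)a + 364/841)(29a**2 + 79a - 148) + (-(10080/841)a - 40320/841)
  29a**2 + 79a - 148 = (-(24389/10080)a + 31117/10080)(-(10080/841)a - 40320/841) + (0)
Last nonzero remainder: -(10080/841)a - 40320/841. Dividing through by -10080/841 gives the monic gcd a + 4.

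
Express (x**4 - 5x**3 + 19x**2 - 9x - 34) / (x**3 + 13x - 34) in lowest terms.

(x**3 - 3x**2 + 13x + 17)/(x**2 + 2x + 17)

Apply the Euclidean algorithm:
  x**4 - 5x**3 + 19x**2 - 9x - 34 = (x - 5)(x**3 + 13x - 34) + (6x**2 + 90x - 204)
  x**3 + 13x - 34 = ((1/6)x - 5/2)(6x**2 + 90x - 204) + (272x - 544)
  6x**2 + 90x - 204 = ((3/136)x + 3/8)(272x - 544) + (0)
Last nonzero remainder: 272x - 544. Dividing through by 272 gives the monic gcd x - 2.
Cancel x - 2 from numerator and denominator to get the reduced form.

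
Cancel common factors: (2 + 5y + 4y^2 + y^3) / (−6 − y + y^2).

(1 + 2y + y^2)/(−3 + y)

Apply the Euclidean algorithm:
  y^3 + 4y^2 + 5y + 2 = (y + 5)(y^2 − y − 6) + (16y + 32)
  y^2 − y − 6 = ((1/16)y − 3/16)(16y + 32) + (0)
Last nonzero remainder: 16y + 32. Dividing through by 16 gives the monic gcd y + 2.
Cancel y + 2 from numerator and denominator to get the reduced form.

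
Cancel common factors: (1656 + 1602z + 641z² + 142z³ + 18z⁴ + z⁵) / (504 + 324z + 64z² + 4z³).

(92 + 43z + 9z² + z³)/(28 + 4z)

Apply the Euclidean algorithm:
  z⁵ + 18z⁴ + 142z³ + 641z² + 1602z + 1656 = ((1/4)z² + (1/2)z + 29/4)(4z³ + 64z² + 324z + 504) + (-111z² - 999z - 1998)
  4z³ + 64z² + 324z + 504 = (-(4/111)z - 28/111)(-111z² - 999z - 1998) + (0)
Last nonzero remainder: -111z² - 999z - 1998. Dividing through by -111 gives the monic gcd z² + 9z + 18.
Cancel z² + 9z + 18 from numerator and denominator to get the reduced form.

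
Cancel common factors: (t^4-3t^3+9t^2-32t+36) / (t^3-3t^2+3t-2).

(t^3-t^2+7t-18)/(t^2-t+1)

Repeated division with remainder:
  t^4-3t^3+9t^2-32t+36 = (t)(t^3-3t^2+3t-2) + (6t^2-30t+36)
  t^3-3t^2+3t-2 = ((1/6)t+1/3)(6t^2-30t+36) + (7t-14)
  6t^2-30t+36 = ((6/7)t-18/7)(7t-14) + (0)
Last nonzero remainder: 7t-14. Dividing through by 7 gives the monic gcd t-2.
Cancel t-2 from numerator and denominator to get the reduced form.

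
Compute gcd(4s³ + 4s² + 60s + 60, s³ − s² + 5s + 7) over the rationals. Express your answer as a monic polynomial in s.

Repeated division with remainder:
  4s³ + 4s² + 60s + 60 = (4)(s³ − s² + 5s + 7) + (8s² + 40s + 32)
  s³ − s² + 5s + 7 = ((1/8)s − 3/4)(8s² + 40s + 32) + (31s + 31)
  8s² + 40s + 32 = ((8/31)s + 32/31)(31s + 31) + (0)
Last nonzero remainder: 31s + 31. Dividing through by 31 gives the monic gcd s + 1.

s + 1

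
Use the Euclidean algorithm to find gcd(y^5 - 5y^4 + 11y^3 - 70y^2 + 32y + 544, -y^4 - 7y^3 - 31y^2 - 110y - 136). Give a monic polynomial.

y^3 + 3y^2 + 19y + 34

Apply the Euclidean algorithm:
  y^5 - 5y^4 + 11y^3 - 70y^2 + 32y + 544 = (-y + 12)(-y^4 - 7y^3 - 31y^2 - 110y - 136) + (64y^3 + 192y^2 + 1216y + 2176)
  -y^4 - 7y^3 - 31y^2 - 110y - 136 = (-(1/64)y - 1/16)(64y^3 + 192y^2 + 1216y + 2176) + (0)
Last nonzero remainder: 64y^3 + 192y^2 + 1216y + 2176. Dividing through by 64 gives the monic gcd y^3 + 3y^2 + 19y + 34.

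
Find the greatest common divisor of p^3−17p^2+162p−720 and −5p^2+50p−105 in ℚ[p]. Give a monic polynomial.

1

By polynomial division,
  p^3−17p^2+162p−720 = (−(1/5)p+7/5)(−5p^2+50p−105) + (71p−573)
  −5p^2+50p−105 = (−(5/71)p+685/5041)(71p−573) + (−136800/5041)
  71p−573 = (−(357911/136800)p+962831/45600)(−136800/5041) + (0)
The last nonzero remainder is the constant −136800/5041, so the polynomials are coprime and gcd = 1.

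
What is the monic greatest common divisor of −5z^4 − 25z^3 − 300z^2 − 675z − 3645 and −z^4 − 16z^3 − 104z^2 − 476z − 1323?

By polynomial division,
  −5z^4 − 25z^3 − 300z^2 − 675z − 3645 = (5)(−z^4 − 16z^3 − 104z^2 − 476z − 1323) + (55z^3 + 220z^2 + 1705z + 2970)
  −z^4 − 16z^3 − 104z^2 − 476z − 1323 = (−(1/55)z − 12/55)(55z^3 + 220z^2 + 1705z + 2970) + (−25z^2 − 50z − 675)
  55z^3 + 220z^2 + 1705z + 2970 = (−(11/5)z − 22/5)(−25z^2 − 50z − 675) + (0)
Last nonzero remainder: −25z^2 − 50z − 675. Dividing through by −25 gives the monic gcd z^2 + 2z + 27.

z^2 + 2z + 27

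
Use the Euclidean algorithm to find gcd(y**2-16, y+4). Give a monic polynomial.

y+4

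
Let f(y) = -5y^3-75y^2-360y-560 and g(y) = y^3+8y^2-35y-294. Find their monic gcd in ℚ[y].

y+7

Repeated division with remainder:
  -5y^3-75y^2-360y-560 = (-5)(y^3+8y^2-35y-294) + (-35y^2-535y-2030)
  y^3+8y^2-35y-294 = (-(1/35)y+51/245)(-35y^2-535y-2030) + ((900/49)y+900/7)
  -35y^2-535y-2030 = (-(343/180)y-1421/90)((900/49)y+900/7) + (0)
Last nonzero remainder: (900/49)y+900/7. Dividing through by 900/49 gives the monic gcd y+7.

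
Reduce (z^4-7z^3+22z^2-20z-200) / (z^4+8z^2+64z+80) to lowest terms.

(z-5)/(z+2)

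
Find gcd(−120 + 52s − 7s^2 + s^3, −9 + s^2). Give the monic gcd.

−3 + s

Euclidean algorithm in ℚ[s]:
  s^3 − 7s^2 + 52s − 120 = (s − 7)(s^2 − 9) + (61s − 183)
  s^2 − 9 = ((1/61)s + 3/61)(61s − 183) + (0)
Last nonzero remainder: 61s − 183. Dividing through by 61 gives the monic gcd s − 3.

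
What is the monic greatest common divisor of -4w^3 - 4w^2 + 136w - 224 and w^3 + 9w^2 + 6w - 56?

w^2 + 5w - 14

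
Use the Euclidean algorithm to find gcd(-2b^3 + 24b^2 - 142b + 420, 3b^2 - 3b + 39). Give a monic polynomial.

By polynomial division,
  -2b^3 + 24b^2 - 142b + 420 = (-(2/3)b + 22/3)(3b^2 - 3b + 39) + (-94b + 134)
  3b^2 - 3b + 39 = (-(3/94)b - 30/2209)(-94b + 134) + (90171/2209)
  -94b + 134 = (-(207646/90171)b + 296006/90171)(90171/2209) + (0)
The last nonzero remainder is the constant 90171/2209, so the polynomials are coprime and gcd = 1.

1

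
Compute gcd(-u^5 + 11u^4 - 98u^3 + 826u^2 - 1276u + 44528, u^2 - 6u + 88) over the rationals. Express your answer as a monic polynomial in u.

Repeated division with remainder:
  -u^5 + 11u^4 - 98u^3 + 826u^2 - 1276u + 44528 = (-u^3 + 5u^2 + 20u + 506)(u^2 - 6u + 88) + (0)
The last nonzero remainder u^2 - 6u + 88 is already monic.

u^2 - 6u + 88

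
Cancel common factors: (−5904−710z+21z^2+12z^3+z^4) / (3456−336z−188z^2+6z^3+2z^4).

(82+11z+z^2)/(−48+4z+2z^2)

Apply the Euclidean algorithm:
  z^4+12z^3+21z^2−710z−5904 = (1/2)(2z^4+6z^3−188z^2−336z+3456) + (9z^3+115z^2−542z−7632)
  2z^4+6z^3−188z^2−336z+3456 = ((2/9)z−176/81)(9z^3+115z^2−542z−7632) + ((14768/81)z^2+(14768/81)z−118144/9)
  9z^3+115z^2−542z−7632 = ((729/14768)z+4293/7384)((14768/81)z^2+(14768/81)z−118144/9) + (0)
Last nonzero remainder: (14768/81)z^2+(14768/81)z−118144/9. Dividing through by 14768/81 gives the monic gcd z^2+z−72.
Cancel z^2+z−72 from numerator and denominator to get the reduced form.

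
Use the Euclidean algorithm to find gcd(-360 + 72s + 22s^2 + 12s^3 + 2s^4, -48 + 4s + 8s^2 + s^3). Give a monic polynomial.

Apply the Euclidean algorithm:
  2s^4 + 12s^3 + 22s^2 + 72s - 360 = (2s - 4)(s^3 + 8s^2 + 4s - 48) + (46s^2 + 184s - 552)
  s^3 + 8s^2 + 4s - 48 = ((1/46)s + 2/23)(46s^2 + 184s - 552) + (0)
Last nonzero remainder: 46s^2 + 184s - 552. Dividing through by 46 gives the monic gcd s^2 + 4s - 12.

-12 + 4s + s^2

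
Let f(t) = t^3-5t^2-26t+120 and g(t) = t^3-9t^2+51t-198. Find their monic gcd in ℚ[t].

t-6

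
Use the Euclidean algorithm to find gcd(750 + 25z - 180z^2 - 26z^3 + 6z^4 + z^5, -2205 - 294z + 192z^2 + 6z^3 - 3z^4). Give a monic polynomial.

-15 - 2z + z^2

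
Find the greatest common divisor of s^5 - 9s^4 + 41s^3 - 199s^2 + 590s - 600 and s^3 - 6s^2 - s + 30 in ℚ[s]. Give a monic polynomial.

s^2 - 8s + 15

By polynomial division,
  s^5 - 9s^4 + 41s^3 - 199s^2 + 590s - 600 = (s^2 - 3s + 24)(s^3 - 6s^2 - s + 30) + (-88s^2 + 704s - 1320)
  s^3 - 6s^2 - s + 30 = (-(1/88)s - 1/44)(-88s^2 + 704s - 1320) + (0)
Last nonzero remainder: -88s^2 + 704s - 1320. Dividing through by -88 gives the monic gcd s^2 - 8s + 15.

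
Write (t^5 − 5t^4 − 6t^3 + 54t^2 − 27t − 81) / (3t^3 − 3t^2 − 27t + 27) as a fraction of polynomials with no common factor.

Apply the Euclidean algorithm:
  t^5 − 5t^4 − 6t^3 + 54t^2 − 27t − 81 = ((1/3)t^2 − (4/3)t − 1/3)(3t^3 − 3t^2 − 27t + 27) + (8t^2 − 72)
  3t^3 − 3t^2 − 27t + 27 = ((3/8)t − 3/8)(8t^2 − 72) + (0)
Last nonzero remainder: 8t^2 − 72. Dividing through by 8 gives the monic gcd t^2 − 9.
Cancel t^2 − 9 from numerator and denominator to get the reduced form.

(t^3 − 5t^2 + 3t + 9)/(3t − 3)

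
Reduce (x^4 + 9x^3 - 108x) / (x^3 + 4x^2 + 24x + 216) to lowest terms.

Euclidean algorithm in ℚ[x]:
  x^4 + 9x^3 - 108x = (x + 5)(x^3 + 4x^2 + 24x + 216) + (-44x^2 - 444x - 1080)
  x^3 + 4x^2 + 24x + 216 = (-(1/44)x + 67/484)(-44x^2 - 444x - 1080) + ((7371/121)x + 44226/121)
  -44x^2 - 444x - 1080 = (-(5324/7371)x - 2420/819)((7371/121)x + 44226/121) + (0)
Last nonzero remainder: (7371/121)x + 44226/121. Dividing through by 7371/121 gives the monic gcd x + 6.
Cancel x + 6 from numerator and denominator to get the reduced form.

(x^3 + 3x^2 - 18x)/(x^2 - 2x + 36)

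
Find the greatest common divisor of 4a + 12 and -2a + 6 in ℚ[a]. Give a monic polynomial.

1

By polynomial division,
  4a + 12 = (-2)(-2a + 6) + (24)
  -2a + 6 = (-(1/12)a + 1/4)(24) + (0)
The last nonzero remainder is the constant 24, so the polynomials are coprime and gcd = 1.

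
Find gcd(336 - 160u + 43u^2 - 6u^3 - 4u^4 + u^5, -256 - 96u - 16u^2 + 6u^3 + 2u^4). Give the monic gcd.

-16 + u^2

Apply the Euclidean algorithm:
  u^5 - 4u^4 - 6u^3 + 43u^2 - 160u + 336 = ((1/2)u - 7/2)(2u^4 + 6u^3 - 16u^2 - 96u - 256) + (23u^3 + 35u^2 - 368u - 560)
  2u^4 + 6u^3 - 16u^2 - 96u - 256 = ((2/23)u + 68/529)(23u^3 + 35u^2 - 368u - 560) + ((6084/529)u^2 - 97344/529)
  23u^3 + 35u^2 - 368u - 560 = ((12167/6084)u + 18515/6084)((6084/529)u^2 - 97344/529) + (0)
Last nonzero remainder: (6084/529)u^2 - 97344/529. Dividing through by 6084/529 gives the monic gcd u^2 - 16.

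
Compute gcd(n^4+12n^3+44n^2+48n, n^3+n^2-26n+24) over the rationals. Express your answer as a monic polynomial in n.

n+6

By polynomial division,
  n^4+12n^3+44n^2+48n = (n+11)(n^3+n^2-26n+24) + (59n^2+310n-264)
  n^3+n^2-26n+24 = ((1/59)n-251/3481)(59n^2+310n-264) + ((2880/3481)n+17280/3481)
  59n^2+310n-264 = ((205379/2880)n-38291/720)((2880/3481)n+17280/3481) + (0)
Last nonzero remainder: (2880/3481)n+17280/3481. Dividing through by 2880/3481 gives the monic gcd n+6.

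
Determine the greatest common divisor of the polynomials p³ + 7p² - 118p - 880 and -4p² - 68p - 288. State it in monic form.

p + 8

Apply the Euclidean algorithm:
  p³ + 7p² - 118p - 880 = (-(1/4)p + 5/2)(-4p² - 68p - 288) + (-20p - 160)
  -4p² - 68p - 288 = ((1/5)p + 9/5)(-20p - 160) + (0)
Last nonzero remainder: -20p - 160. Dividing through by -20 gives the monic gcd p + 8.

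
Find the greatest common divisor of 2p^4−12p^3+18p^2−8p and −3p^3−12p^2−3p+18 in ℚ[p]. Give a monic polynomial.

By polynomial division,
  2p^4−12p^3+18p^2−8p = (−(2/3)p+20/3)(−3p^3−12p^2−3p+18) + (96p^2+24p−120)
  −3p^3−12p^2−3p+18 = (−(1/32)p−15/128)(96p^2+24p−120) + (−(63/16)p+63/16)
  96p^2+24p−120 = (−(512/21)p−640/21)(−(63/16)p+63/16) + (0)
Last nonzero remainder: −(63/16)p+63/16. Dividing through by −63/16 gives the monic gcd p−1.

p−1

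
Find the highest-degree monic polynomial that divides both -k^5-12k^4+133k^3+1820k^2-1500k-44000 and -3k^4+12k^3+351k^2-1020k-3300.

Euclidean algorithm in ℚ[k]:
  -k^5-12k^4+133k^3+1820k^2-1500k-44000 = ((1/3)k+16/3)(-3k^4+12k^3+351k^2-1020k-3300) + (-48k^3+288k^2+5040k-26400)
  -3k^4+12k^3+351k^2-1020k-3300 = ((1/16)k+1/8)(-48k^3+288k^2+5040k-26400) + (0)
Last nonzero remainder: -48k^3+288k^2+5040k-26400. Dividing through by -48 gives the monic gcd k^3-6k^2-105k+550.

k^3-6k^2-105k+550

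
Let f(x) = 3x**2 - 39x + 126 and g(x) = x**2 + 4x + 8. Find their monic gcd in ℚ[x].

1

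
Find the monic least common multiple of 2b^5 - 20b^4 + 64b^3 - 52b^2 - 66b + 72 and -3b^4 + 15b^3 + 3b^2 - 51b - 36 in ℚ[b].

b^6 - 9b^5 + 22b^4 + 6b^3 - 59b^2 + 3b + 36

Euclidean algorithm in ℚ[b]:
  2b^5 - 20b^4 + 64b^3 - 52b^2 - 66b + 72 = (-(2/3)b + 10/3)(-3b^4 + 15b^3 + 3b^2 - 51b - 36) + (16b^3 - 96b^2 + 80b + 192)
  -3b^4 + 15b^3 + 3b^2 - 51b - 36 = (-(3/16)b - 3/16)(16b^3 - 96b^2 + 80b + 192) + (0)
Last nonzero remainder: 16b^3 - 96b^2 + 80b + 192. Dividing through by 16 gives the monic gcd b^3 - 6b^2 + 5b + 12.
Then lcm(f, g) = f·g / gcd(f, g); expanding and making the result monic gives the answer.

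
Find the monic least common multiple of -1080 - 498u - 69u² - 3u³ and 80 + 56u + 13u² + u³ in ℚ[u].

7200 + 6560u + 2314u² + 393u³ + 32u⁴ + u⁵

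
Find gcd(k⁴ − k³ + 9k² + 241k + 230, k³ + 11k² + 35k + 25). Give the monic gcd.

Euclidean algorithm in ℚ[k]:
  k⁴ − k³ + 9k² + 241k + 230 = (k − 12)(k³ + 11k² + 35k + 25) + (106k² + 636k + 530)
  k³ + 11k² + 35k + 25 = ((1/106)k + 5/106)(106k² + 636k + 530) + (0)
Last nonzero remainder: 106k² + 636k + 530. Dividing through by 106 gives the monic gcd k² + 6k + 5.

k² + 6k + 5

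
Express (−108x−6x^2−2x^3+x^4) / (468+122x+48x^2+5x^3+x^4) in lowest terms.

By polynomial division,
  x^4−2x^3−6x^2−108x = (x^4+5x^3+48x^2+122x+468) + (−7x^3−54x^2−230x−468)
  x^4+5x^3+48x^2+122x+468 = (−(1/7)x+19/49)(−7x^3−54x^2−230x−468) + ((1768/49)x^2+(7072/49)x+31824/49)
  −7x^3−54x^2−230x−468 = (−(343/1768)x−49/68)((1768/49)x^2+(7072/49)x+31824/49) + (0)
Last nonzero remainder: (1768/49)x^2+(7072/49)x+31824/49. Dividing through by 1768/49 gives the monic gcd x^2+4x+18.
Cancel x^2+4x+18 from numerator and denominator to get the reduced form.

(−6x+x^2)/(26+x+x^2)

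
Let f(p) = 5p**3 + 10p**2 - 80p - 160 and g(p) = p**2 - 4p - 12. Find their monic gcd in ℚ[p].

By polynomial division,
  5p**3 + 10p**2 - 80p - 160 = (5p + 30)(p**2 - 4p - 12) + (100p + 200)
  p**2 - 4p - 12 = ((1/100)p - 3/50)(100p + 200) + (0)
Last nonzero remainder: 100p + 200. Dividing through by 100 gives the monic gcd p + 2.

p + 2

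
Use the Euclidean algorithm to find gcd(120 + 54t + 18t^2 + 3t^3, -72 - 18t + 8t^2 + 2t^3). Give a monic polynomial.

Apply the Euclidean algorithm:
  3t^3 + 18t^2 + 54t + 120 = (3/2)(2t^3 + 8t^2 - 18t - 72) + (6t^2 + 81t + 228)
  2t^3 + 8t^2 - 18t - 72 = ((1/3)t - 19/6)(6t^2 + 81t + 228) + ((325/2)t + 650)
  6t^2 + 81t + 228 = ((12/325)t + 114/325)((325/2)t + 650) + (0)
Last nonzero remainder: (325/2)t + 650. Dividing through by 325/2 gives the monic gcd t + 4.

4 + t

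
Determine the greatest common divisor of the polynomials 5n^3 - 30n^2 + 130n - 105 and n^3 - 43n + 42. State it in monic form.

n - 1

Repeated division with remainder:
  5n^3 - 30n^2 + 130n - 105 = (5)(n^3 - 43n + 42) + (-30n^2 + 345n - 315)
  n^3 - 43n + 42 = (-(1/30)n - 23/60)(-30n^2 + 345n - 315) + ((315/4)n - 315/4)
  -30n^2 + 345n - 315 = (-(8/21)n + 4)((315/4)n - 315/4) + (0)
Last nonzero remainder: (315/4)n - 315/4. Dividing through by 315/4 gives the monic gcd n - 1.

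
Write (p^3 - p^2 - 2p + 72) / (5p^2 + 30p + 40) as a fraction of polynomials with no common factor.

(p^2 - 5p + 18)/(5p + 10)

Apply the Euclidean algorithm:
  p^3 - p^2 - 2p + 72 = ((1/5)p - 7/5)(5p^2 + 30p + 40) + (32p + 128)
  5p^2 + 30p + 40 = ((5/32)p + 5/16)(32p + 128) + (0)
Last nonzero remainder: 32p + 128. Dividing through by 32 gives the monic gcd p + 4.
Cancel p + 4 from numerator and denominator to get the reduced form.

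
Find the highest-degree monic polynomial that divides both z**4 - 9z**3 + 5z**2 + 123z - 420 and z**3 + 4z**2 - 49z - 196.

Apply the Euclidean algorithm:
  z**4 - 9z**3 + 5z**2 + 123z - 420 = (z - 13)(z**3 + 4z**2 - 49z - 196) + (106z**2 - 318z - 2968)
  z**3 + 4z**2 - 49z - 196 = ((1/106)z + 7/106)(106z**2 - 318z - 2968) + (0)
Last nonzero remainder: 106z**2 - 318z - 2968. Dividing through by 106 gives the monic gcd z**2 - 3z - 28.

z**2 - 3z - 28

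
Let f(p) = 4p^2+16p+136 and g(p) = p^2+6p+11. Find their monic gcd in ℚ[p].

1

Euclidean algorithm in ℚ[p]:
  4p^2+16p+136 = (4)(p^2+6p+11) + (-8p+92)
  p^2+6p+11 = (-(1/8)p-35/16)(-8p+92) + (849/4)
  -8p+92 = (-(32/849)p+368/849)(849/4) + (0)
The last nonzero remainder is the constant 849/4, so the polynomials are coprime and gcd = 1.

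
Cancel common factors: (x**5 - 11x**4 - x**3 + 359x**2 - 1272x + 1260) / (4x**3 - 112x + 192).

By polynomial division,
  x**5 - 11x**4 - x**3 + 359x**2 - 1272x + 1260 = ((1/4)x**2 - (11/4)x + 27/4)(4x**3 - 112x + 192) + (3x**2 + 12x - 36)
  4x**3 - 112x + 192 = ((4/3)x - 16/3)(3x**2 + 12x - 36) + (0)
Last nonzero remainder: 3x**2 + 12x - 36. Dividing through by 3 gives the monic gcd x**2 + 4x - 12.
Cancel x**2 + 4x - 12 from numerator and denominator to get the reduced form.

(x**3 - 15x**2 + 71x - 105)/(4x - 16)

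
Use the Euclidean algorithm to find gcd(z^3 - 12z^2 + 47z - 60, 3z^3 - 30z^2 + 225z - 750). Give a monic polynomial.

z - 5

By polynomial division,
  z^3 - 12z^2 + 47z - 60 = (1/3)(3z^3 - 30z^2 + 225z - 750) + (-2z^2 - 28z + 190)
  3z^3 - 30z^2 + 225z - 750 = (-(3/2)z + 36)(-2z^2 - 28z + 190) + (1518z - 7590)
  -2z^2 - 28z + 190 = (-(1/759)z - 19/759)(1518z - 7590) + (0)
Last nonzero remainder: 1518z - 7590. Dividing through by 1518 gives the monic gcd z - 5.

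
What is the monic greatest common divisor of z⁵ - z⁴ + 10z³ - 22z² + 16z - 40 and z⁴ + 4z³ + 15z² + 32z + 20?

z² + z + 10

Euclidean algorithm in ℚ[z]:
  z⁵ - z⁴ + 10z³ - 22z² + 16z - 40 = (z - 5)(z⁴ + 4z³ + 15z² + 32z + 20) + (15z³ + 21z² + 156z + 60)
  z⁴ + 4z³ + 15z² + 32z + 20 = ((1/15)z + 13/75)(15z³ + 21z² + 156z + 60) + ((24/25)z² + (24/25)z + 48/5)
  15z³ + 21z² + 156z + 60 = ((125/8)z + 25/4)((24/25)z² + (24/25)z + 48/5) + (0)
Last nonzero remainder: (24/25)z² + (24/25)z + 48/5. Dividing through by 24/25 gives the monic gcd z² + z + 10.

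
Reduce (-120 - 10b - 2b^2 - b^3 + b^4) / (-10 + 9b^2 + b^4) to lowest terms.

(-12 - b + b^2)/(-1 + b^2)

Repeated division with remainder:
  b^4 - b^3 - 2b^2 - 10b - 120 = (b^4 + 9b^2 - 10) + (-b^3 - 11b^2 - 10b - 110)
  b^4 + 9b^2 - 10 = (-b + 11)(-b^3 - 11b^2 - 10b - 110) + (120b^2 + 1200)
  -b^3 - 11b^2 - 10b - 110 = (-(1/120)b - 11/120)(120b^2 + 1200) + (0)
Last nonzero remainder: 120b^2 + 1200. Dividing through by 120 gives the monic gcd b^2 + 10.
Cancel b^2 + 10 from numerator and denominator to get the reduced form.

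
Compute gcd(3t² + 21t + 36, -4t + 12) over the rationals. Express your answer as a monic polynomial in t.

1

Apply the Euclidean algorithm:
  3t² + 21t + 36 = (-(3/4)t - 15/2)(-4t + 12) + (126)
  -4t + 12 = (-(2/63)t + 2/21)(126) + (0)
The last nonzero remainder is the constant 126, so the polynomials are coprime and gcd = 1.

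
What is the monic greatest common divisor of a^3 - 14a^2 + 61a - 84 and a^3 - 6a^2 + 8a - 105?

a - 7

Apply the Euclidean algorithm:
  a^3 - 14a^2 + 61a - 84 = (a^3 - 6a^2 + 8a - 105) + (-8a^2 + 53a + 21)
  a^3 - 6a^2 + 8a - 105 = (-(1/8)a - 5/64)(-8a^2 + 53a + 21) + ((945/64)a - 6615/64)
  -8a^2 + 53a + 21 = (-(512/945)a - 64/315)((945/64)a - 6615/64) + (0)
Last nonzero remainder: (945/64)a - 6615/64. Dividing through by 945/64 gives the monic gcd a - 7.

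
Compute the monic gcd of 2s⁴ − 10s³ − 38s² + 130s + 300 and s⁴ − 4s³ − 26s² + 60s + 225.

Repeated division with remainder:
  2s⁴ − 10s³ − 38s² + 130s + 300 = (2)(s⁴ − 4s³ − 26s² + 60s + 225) + (−2s³ + 14s² + 10s − 150)
  s⁴ − 4s³ − 26s² + 60s + 225 = (−(1/2)s − 3/2)(−2s³ + 14s² + 10s − 150) + (0)
Last nonzero remainder: −2s³ + 14s² + 10s − 150. Dividing through by −2 gives the monic gcd s³ − 7s² − 5s + 75.

s³ − 7s² − 5s + 75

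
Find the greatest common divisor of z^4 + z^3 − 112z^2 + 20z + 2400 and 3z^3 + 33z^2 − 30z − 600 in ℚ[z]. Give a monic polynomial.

z^2 + 15z + 50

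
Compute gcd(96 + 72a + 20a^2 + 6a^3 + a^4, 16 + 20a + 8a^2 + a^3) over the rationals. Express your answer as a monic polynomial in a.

8 + 6a + a^2

Repeated division with remainder:
  a^4 + 6a^3 + 20a^2 + 72a + 96 = (a - 2)(a^3 + 8a^2 + 20a + 16) + (16a^2 + 96a + 128)
  a^3 + 8a^2 + 20a + 16 = ((1/16)a + 1/8)(16a^2 + 96a + 128) + (0)
Last nonzero remainder: 16a^2 + 96a + 128. Dividing through by 16 gives the monic gcd a^2 + 6a + 8.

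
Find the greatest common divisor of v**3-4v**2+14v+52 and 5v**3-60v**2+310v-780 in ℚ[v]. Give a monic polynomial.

v**2-6v+26

Apply the Euclidean algorithm:
  v**3-4v**2+14v+52 = (1/5)(5v**3-60v**2+310v-780) + (8v**2-48v+208)
  5v**3-60v**2+310v-780 = ((5/8)v-15/4)(8v**2-48v+208) + (0)
Last nonzero remainder: 8v**2-48v+208. Dividing through by 8 gives the monic gcd v**2-6v+26.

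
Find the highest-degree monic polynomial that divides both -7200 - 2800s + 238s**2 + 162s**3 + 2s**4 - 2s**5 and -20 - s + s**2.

Apply the Euclidean algorithm:
  -2s**5 + 2s**4 + 162s**3 + 238s**2 - 2800s - 7200 = (-2s**3 + 122s + 360)(s**2 - s - 20) + (0)
The last nonzero remainder s**2 - s - 20 is already monic.

-20 - s + s**2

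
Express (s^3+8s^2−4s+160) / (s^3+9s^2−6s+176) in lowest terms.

(s+10)/(s+11)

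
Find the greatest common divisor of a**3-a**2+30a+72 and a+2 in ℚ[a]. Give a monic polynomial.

a+2

Euclidean algorithm in ℚ[a]:
  a**3-a**2+30a+72 = (a**2-3a+36)(a+2) + (0)
The last nonzero remainder a+2 is already monic.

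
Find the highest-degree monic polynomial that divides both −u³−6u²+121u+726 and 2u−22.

u−11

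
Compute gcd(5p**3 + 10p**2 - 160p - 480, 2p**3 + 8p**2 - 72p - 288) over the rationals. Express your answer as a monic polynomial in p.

p**2 - 2p - 24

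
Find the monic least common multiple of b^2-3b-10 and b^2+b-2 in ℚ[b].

Euclidean algorithm in ℚ[b]:
  b^2-3b-10 = (b^2+b-2) + (-4b-8)
  b^2+b-2 = (-(1/4)b+1/4)(-4b-8) + (0)
Last nonzero remainder: -4b-8. Dividing through by -4 gives the monic gcd b+2.
Then lcm(f, g) = f·g / gcd(f, g); expanding and making the result monic gives the answer.

b^3-4b^2-7b+10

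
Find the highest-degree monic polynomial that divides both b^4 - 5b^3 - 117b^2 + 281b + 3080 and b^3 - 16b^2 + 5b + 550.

By polynomial division,
  b^4 - 5b^3 - 117b^2 + 281b + 3080 = (b + 11)(b^3 - 16b^2 + 5b + 550) + (54b^2 - 324b - 2970)
  b^3 - 16b^2 + 5b + 550 = ((1/54)b - 5/27)(54b^2 - 324b - 2970) + (0)
Last nonzero remainder: 54b^2 - 324b - 2970. Dividing through by 54 gives the monic gcd b^2 - 6b - 55.

b^2 - 6b - 55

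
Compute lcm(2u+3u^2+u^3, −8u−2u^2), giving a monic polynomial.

8u+14u^2+7u^3+u^4

By polynomial division,
  u^3+3u^2+2u = (−(1/2)u+1/2)(−2u^2−8u) + (6u)
  −2u^2−8u = (−(1/3)u−4/3)(6u) + (0)
Last nonzero remainder: 6u. Dividing through by 6 gives the monic gcd u.
Then lcm(f, g) = f·g / gcd(f, g); expanding and making the result monic gives the answer.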